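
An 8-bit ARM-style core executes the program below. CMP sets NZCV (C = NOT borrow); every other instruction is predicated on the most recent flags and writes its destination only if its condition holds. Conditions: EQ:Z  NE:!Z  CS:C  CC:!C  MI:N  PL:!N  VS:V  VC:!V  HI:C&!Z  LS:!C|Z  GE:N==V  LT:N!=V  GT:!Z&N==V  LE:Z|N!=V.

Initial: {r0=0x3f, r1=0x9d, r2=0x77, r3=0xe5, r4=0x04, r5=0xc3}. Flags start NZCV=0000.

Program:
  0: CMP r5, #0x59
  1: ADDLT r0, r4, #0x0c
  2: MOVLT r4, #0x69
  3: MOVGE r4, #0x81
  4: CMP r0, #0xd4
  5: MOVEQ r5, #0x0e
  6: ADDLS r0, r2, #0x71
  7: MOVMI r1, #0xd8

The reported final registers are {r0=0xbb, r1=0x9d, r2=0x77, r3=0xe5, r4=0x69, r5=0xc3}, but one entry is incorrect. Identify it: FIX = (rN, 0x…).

[0] flags=0011 → (cmp)
[1] flags=0011 LT?T → r0=0x10
[2] flags=0011 LT?T → r4=0x69
[3] flags=0011 GE?F → skip
[4] flags=0000 → (cmp)
[5] flags=0000 EQ?F → skip
[6] flags=0000 LS?T → r0=0xe8
[7] flags=0000 MI?F → skip

FIX = (r0, 0xe8)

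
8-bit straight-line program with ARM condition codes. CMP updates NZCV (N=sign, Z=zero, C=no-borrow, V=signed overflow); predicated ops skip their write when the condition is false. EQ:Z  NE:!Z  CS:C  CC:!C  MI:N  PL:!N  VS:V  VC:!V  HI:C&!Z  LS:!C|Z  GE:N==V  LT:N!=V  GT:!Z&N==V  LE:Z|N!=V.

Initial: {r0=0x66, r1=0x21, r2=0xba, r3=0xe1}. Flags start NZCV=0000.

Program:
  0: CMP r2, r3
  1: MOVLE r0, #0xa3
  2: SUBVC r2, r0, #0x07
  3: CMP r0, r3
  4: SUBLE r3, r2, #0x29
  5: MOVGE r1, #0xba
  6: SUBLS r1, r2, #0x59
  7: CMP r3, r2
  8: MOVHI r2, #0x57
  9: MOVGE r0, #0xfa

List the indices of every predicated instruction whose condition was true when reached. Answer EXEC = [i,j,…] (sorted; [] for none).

EXEC = [1,2,4,6,9]

0: ✓ CMP  NZCV=1000
1: ✓ MOVLE  r0←0xa3
2: ✓ SUBVC  r2←0x9c
3: ✓ CMP  NZCV=1000
4: ✓ SUBLE  r3←0x73
5: · MOVGE
6: ✓ SUBLS  r1←0x43
7: ✓ CMP  NZCV=1001
8: · MOVHI
9: ✓ MOVGE  r0←0xfa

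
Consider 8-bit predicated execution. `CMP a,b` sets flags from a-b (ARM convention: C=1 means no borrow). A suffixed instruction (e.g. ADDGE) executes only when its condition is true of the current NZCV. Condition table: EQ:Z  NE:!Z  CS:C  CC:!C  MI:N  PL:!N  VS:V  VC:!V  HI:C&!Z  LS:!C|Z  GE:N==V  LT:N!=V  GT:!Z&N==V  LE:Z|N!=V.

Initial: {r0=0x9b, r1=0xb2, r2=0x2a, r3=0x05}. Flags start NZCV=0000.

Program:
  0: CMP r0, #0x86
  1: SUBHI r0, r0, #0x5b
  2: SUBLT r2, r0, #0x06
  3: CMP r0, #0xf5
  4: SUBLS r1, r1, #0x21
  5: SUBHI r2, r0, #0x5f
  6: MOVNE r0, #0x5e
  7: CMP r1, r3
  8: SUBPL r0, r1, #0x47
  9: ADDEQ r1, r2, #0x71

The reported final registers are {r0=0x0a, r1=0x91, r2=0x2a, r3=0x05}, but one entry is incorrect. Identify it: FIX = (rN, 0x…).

0: ✓ CMP  NZCV=0010
1: ✓ SUBHI  r0←0x40
2: · SUBLT
3: ✓ CMP  NZCV=0000
4: ✓ SUBLS  r1←0x91
5: · SUBHI
6: ✓ MOVNE  r0←0x5e
7: ✓ CMP  NZCV=1010
8: · SUBPL
9: · ADDEQ

FIX = (r0, 0x5e)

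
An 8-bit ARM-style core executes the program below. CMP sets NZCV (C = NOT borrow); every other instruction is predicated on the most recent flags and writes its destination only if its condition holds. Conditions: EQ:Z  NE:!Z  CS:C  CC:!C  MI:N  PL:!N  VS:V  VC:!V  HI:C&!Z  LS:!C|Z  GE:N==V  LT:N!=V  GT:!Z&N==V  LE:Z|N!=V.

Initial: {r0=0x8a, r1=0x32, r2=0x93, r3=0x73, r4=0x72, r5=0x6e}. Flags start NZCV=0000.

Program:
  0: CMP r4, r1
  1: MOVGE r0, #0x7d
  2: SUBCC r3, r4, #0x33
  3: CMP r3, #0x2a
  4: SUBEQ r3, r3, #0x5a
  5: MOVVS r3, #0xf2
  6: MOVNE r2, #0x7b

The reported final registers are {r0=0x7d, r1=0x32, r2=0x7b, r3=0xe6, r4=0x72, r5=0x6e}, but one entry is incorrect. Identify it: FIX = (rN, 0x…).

FIX = (r3, 0x73)

0: ✓ CMP  NZCV=0010
1: ✓ MOVGE  r0←0x7d
2: · SUBCC
3: ✓ CMP  NZCV=0010
4: · SUBEQ
5: · MOVVS
6: ✓ MOVNE  r2←0x7b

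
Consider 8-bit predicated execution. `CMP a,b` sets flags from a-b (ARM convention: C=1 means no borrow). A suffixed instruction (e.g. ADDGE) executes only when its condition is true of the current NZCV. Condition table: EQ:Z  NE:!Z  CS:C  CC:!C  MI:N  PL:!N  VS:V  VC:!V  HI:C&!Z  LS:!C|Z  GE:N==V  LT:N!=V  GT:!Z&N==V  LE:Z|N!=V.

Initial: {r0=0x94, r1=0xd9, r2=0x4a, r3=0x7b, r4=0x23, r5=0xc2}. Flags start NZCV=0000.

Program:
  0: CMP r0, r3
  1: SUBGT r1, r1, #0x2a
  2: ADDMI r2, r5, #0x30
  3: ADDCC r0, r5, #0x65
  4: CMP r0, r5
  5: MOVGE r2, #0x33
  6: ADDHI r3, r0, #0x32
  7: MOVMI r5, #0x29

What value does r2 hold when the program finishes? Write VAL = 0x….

0: ✓ CMP  NZCV=0011
1: · SUBGT
2: · ADDMI
3: · ADDCC
4: ✓ CMP  NZCV=1000
5: · MOVGE
6: · ADDHI
7: ✓ MOVMI  r5←0x29

VAL = 0x4a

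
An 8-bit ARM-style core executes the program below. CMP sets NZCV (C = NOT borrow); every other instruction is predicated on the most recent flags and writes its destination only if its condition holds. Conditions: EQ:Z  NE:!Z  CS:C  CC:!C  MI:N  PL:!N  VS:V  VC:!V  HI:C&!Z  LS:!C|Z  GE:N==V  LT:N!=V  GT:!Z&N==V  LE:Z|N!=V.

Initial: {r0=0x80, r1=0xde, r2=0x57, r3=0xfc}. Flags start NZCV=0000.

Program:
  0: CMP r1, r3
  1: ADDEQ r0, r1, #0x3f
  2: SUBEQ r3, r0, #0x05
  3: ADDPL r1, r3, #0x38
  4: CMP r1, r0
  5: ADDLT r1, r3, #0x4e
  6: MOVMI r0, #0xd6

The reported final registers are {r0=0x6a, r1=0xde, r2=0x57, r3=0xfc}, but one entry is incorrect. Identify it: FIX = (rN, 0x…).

FIX = (r0, 0x80)

0: ✓ CMP  NZCV=1000
1: · ADDEQ
2: · SUBEQ
3: · ADDPL
4: ✓ CMP  NZCV=0010
5: · ADDLT
6: · MOVMI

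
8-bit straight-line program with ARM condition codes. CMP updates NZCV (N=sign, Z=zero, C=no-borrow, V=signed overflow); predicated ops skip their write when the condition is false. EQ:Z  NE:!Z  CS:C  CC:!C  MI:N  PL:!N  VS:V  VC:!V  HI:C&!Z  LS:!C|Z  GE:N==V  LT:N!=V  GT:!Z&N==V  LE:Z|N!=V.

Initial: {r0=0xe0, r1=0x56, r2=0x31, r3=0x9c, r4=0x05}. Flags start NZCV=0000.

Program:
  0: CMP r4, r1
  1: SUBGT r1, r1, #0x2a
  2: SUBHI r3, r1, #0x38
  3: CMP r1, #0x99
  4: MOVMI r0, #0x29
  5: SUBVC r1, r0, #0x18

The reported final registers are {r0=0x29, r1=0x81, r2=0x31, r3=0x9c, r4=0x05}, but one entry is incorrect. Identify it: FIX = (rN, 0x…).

FIX = (r1, 0x56)

0: ✓ CMP  NZCV=1000
1: · SUBGT
2: · SUBHI
3: ✓ CMP  NZCV=1001
4: ✓ MOVMI  r0←0x29
5: · SUBVC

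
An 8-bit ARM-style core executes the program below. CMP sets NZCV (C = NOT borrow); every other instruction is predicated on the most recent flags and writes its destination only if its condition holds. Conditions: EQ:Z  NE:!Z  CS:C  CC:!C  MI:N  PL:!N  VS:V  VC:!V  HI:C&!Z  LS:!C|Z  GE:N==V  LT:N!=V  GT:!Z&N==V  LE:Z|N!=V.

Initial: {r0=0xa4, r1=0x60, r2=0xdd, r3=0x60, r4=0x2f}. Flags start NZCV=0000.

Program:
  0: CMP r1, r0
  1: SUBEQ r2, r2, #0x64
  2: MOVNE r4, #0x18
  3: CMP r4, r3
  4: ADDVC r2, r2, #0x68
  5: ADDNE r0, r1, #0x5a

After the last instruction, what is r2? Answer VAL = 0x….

VAL = 0x45

[0] flags=1001 → (cmp)
[1] flags=1001 EQ?F → skip
[2] flags=1001 NE?T → r4=0x18
[3] flags=1000 → (cmp)
[4] flags=1000 VC?T → r2=0x45
[5] flags=1000 NE?T → r0=0xba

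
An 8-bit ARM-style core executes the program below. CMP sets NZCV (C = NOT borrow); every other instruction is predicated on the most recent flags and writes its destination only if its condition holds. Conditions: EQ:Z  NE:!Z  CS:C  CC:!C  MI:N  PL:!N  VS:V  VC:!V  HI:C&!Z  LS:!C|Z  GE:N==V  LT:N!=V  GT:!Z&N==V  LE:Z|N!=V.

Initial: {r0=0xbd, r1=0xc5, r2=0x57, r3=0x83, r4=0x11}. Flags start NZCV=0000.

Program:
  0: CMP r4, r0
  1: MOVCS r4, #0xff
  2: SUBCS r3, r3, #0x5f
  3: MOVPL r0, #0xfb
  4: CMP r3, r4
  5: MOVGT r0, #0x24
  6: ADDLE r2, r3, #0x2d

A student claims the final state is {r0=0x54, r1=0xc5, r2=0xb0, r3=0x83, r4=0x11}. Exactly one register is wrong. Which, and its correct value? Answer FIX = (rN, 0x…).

FIX = (r0, 0xfb)

[0] flags=0000 → (cmp)
[1] flags=0000 CS?F → skip
[2] flags=0000 CS?F → skip
[3] flags=0000 PL?T → r0=0xfb
[4] flags=0011 → (cmp)
[5] flags=0011 GT?F → skip
[6] flags=0011 LE?T → r2=0xb0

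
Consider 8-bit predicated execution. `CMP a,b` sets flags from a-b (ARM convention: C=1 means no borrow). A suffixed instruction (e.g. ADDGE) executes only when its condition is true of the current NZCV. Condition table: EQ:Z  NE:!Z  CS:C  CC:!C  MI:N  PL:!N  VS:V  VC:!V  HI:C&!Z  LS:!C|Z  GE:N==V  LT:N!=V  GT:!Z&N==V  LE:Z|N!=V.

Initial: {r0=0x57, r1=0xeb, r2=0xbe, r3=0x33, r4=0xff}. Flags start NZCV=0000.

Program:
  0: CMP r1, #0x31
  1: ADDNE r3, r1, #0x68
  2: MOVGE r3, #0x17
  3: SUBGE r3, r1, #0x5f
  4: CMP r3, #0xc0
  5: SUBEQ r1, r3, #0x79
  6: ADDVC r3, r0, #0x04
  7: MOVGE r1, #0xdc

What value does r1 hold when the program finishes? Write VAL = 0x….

0: ✓ CMP  NZCV=1010
1: ✓ ADDNE  r3←0x53
2: · MOVGE
3: · SUBGE
4: ✓ CMP  NZCV=1001
5: · SUBEQ
6: · ADDVC
7: ✓ MOVGE  r1←0xdc

VAL = 0xdc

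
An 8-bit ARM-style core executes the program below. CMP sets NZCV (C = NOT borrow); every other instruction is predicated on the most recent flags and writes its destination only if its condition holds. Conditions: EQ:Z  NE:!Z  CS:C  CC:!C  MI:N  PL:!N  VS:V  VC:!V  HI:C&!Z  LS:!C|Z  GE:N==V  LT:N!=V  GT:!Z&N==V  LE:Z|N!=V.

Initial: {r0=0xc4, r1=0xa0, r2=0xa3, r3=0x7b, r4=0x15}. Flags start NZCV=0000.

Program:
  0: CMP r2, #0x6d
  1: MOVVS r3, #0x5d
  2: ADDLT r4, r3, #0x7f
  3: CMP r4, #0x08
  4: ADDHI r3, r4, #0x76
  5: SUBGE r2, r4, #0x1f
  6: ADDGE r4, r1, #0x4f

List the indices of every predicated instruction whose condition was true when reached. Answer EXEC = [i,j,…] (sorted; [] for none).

[0] flags=0011 → (cmp)
[1] flags=0011 VS?T → r3=0x5d
[2] flags=0011 LT?T → r4=0xdc
[3] flags=1010 → (cmp)
[4] flags=1010 HI?T → r3=0x52
[5] flags=1010 GE?F → skip
[6] flags=1010 GE?F → skip

EXEC = [1,2,4]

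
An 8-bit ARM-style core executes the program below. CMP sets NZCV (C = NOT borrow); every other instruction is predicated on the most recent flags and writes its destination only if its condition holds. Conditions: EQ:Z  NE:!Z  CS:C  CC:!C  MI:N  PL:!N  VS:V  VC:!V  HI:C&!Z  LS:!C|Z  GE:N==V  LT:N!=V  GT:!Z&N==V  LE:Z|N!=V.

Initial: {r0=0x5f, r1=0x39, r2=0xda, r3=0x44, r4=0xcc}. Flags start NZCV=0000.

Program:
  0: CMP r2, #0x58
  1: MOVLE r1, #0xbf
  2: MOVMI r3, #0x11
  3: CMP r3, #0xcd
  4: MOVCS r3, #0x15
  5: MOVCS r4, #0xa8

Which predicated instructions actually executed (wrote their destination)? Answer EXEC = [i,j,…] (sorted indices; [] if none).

EXEC = [1,2]

0: ✓ CMP  NZCV=1010
1: ✓ MOVLE  r1←0xbf
2: ✓ MOVMI  r3←0x11
3: ✓ CMP  NZCV=0000
4: · MOVCS
5: · MOVCS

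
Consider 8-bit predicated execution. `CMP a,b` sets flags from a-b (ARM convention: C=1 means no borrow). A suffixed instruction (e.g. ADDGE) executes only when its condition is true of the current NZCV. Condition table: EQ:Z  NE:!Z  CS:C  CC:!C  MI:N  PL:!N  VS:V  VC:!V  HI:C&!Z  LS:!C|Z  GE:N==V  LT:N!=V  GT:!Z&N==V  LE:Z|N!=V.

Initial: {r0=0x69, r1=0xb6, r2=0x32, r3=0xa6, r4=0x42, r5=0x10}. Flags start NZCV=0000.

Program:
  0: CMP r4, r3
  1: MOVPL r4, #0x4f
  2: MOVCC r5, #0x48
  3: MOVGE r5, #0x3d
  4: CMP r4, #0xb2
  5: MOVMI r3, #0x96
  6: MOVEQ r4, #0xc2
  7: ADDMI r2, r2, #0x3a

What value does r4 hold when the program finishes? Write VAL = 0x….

[0] flags=1001 → (cmp)
[1] flags=1001 PL?F → skip
[2] flags=1001 CC?T → r5=0x48
[3] flags=1001 GE?T → r5=0x3d
[4] flags=1001 → (cmp)
[5] flags=1001 MI?T → r3=0x96
[6] flags=1001 EQ?F → skip
[7] flags=1001 MI?T → r2=0x6c

VAL = 0x42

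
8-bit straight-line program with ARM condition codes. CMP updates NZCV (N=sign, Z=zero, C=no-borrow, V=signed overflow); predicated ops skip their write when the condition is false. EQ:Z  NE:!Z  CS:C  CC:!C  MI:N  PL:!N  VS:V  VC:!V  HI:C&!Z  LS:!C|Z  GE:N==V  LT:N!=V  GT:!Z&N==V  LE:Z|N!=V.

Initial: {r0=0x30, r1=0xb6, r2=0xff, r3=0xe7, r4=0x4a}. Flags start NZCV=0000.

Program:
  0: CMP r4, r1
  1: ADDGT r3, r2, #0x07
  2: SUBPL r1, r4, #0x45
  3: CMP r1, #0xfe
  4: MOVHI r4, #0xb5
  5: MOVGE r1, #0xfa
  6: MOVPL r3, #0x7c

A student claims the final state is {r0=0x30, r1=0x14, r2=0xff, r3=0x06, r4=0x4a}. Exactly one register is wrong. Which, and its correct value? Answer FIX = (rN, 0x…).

0: ✓ CMP  NZCV=1001
1: ✓ ADDGT  r3←0x06
2: · SUBPL
3: ✓ CMP  NZCV=1000
4: · MOVHI
5: · MOVGE
6: · MOVPL

FIX = (r1, 0xb6)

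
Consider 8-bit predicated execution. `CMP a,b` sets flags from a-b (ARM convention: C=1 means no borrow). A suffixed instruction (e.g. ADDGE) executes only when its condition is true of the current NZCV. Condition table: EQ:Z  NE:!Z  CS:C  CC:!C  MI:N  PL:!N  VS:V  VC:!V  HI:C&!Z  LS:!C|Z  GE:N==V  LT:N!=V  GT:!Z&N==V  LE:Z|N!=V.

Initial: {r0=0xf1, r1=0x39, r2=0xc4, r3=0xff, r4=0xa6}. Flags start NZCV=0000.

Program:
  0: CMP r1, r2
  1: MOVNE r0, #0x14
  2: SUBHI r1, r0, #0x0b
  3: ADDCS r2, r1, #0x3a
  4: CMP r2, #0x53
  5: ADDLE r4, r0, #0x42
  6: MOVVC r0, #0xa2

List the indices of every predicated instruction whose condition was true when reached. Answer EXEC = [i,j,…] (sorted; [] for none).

0: ✓ CMP  NZCV=0000
1: ✓ MOVNE  r0←0x14
2: · SUBHI
3: · ADDCS
4: ✓ CMP  NZCV=0011
5: ✓ ADDLE  r4←0x56
6: · MOVVC

EXEC = [1,5]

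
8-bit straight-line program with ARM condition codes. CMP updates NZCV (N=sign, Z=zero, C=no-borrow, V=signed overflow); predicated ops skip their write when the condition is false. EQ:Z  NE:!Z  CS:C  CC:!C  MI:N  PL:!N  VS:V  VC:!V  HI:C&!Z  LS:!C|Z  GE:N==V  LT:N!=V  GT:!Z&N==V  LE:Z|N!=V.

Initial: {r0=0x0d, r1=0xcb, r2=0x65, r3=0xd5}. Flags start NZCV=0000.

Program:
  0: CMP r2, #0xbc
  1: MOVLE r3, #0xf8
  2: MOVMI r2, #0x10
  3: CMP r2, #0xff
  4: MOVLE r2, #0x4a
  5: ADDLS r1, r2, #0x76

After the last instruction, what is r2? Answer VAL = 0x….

[0] flags=1001 → (cmp)
[1] flags=1001 LE?F → skip
[2] flags=1001 MI?T → r2=0x10
[3] flags=0000 → (cmp)
[4] flags=0000 LE?F → skip
[5] flags=0000 LS?T → r1=0x86

VAL = 0x10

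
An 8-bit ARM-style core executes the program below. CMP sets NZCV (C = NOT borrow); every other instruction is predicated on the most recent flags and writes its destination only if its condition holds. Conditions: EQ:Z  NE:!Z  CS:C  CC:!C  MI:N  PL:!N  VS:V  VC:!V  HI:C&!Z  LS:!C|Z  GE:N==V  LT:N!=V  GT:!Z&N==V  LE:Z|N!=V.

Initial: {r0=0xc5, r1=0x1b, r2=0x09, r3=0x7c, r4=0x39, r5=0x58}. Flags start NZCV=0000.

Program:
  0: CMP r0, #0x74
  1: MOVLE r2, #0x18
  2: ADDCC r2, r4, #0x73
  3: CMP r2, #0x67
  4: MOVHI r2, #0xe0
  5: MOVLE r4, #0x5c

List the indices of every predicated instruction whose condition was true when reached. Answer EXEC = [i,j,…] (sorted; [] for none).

EXEC = [1,5]

[0] flags=0011 → (cmp)
[1] flags=0011 LE?T → r2=0x18
[2] flags=0011 CC?F → skip
[3] flags=1000 → (cmp)
[4] flags=1000 HI?F → skip
[5] flags=1000 LE?T → r4=0x5c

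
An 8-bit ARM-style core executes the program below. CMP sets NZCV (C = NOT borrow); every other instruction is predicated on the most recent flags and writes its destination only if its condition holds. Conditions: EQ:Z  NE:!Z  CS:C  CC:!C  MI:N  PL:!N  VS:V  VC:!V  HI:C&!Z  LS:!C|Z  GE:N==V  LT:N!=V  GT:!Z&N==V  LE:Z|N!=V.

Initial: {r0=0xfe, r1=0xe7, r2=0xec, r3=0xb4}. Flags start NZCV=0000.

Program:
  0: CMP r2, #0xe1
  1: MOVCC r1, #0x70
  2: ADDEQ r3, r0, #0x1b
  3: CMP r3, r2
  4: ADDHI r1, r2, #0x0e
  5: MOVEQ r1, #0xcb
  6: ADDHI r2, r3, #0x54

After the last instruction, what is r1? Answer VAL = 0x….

VAL = 0xe7

0: ✓ CMP  NZCV=0010
1: · MOVCC
2: · ADDEQ
3: ✓ CMP  NZCV=1000
4: · ADDHI
5: · MOVEQ
6: · ADDHI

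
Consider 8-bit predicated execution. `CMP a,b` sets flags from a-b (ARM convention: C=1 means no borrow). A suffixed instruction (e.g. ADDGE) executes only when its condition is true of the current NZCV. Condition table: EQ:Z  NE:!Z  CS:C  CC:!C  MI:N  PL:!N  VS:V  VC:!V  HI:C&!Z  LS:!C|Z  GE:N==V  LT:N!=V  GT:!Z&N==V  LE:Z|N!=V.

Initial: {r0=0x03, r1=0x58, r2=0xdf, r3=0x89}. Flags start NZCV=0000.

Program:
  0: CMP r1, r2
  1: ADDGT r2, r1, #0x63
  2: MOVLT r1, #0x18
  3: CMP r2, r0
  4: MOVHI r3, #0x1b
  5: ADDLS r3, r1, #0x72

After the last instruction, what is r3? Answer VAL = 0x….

VAL = 0x1b

0: ✓ CMP  NZCV=0000
1: ✓ ADDGT  r2←0xbb
2: · MOVLT
3: ✓ CMP  NZCV=1010
4: ✓ MOVHI  r3←0x1b
5: · ADDLS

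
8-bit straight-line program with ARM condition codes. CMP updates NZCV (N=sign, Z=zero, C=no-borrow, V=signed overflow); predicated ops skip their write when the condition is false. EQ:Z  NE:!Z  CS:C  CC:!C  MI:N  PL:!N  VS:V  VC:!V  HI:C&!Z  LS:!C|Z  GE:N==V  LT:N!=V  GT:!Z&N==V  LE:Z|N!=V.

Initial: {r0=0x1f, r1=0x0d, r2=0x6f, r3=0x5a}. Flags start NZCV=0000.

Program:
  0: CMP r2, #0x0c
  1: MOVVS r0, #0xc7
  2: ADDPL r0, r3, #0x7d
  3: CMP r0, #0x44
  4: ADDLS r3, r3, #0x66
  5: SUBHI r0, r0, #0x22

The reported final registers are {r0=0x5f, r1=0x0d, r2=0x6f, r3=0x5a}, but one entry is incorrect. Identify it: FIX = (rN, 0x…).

FIX = (r0, 0xb5)

[0] flags=0010 → (cmp)
[1] flags=0010 VS?F → skip
[2] flags=0010 PL?T → r0=0xd7
[3] flags=1010 → (cmp)
[4] flags=1010 LS?F → skip
[5] flags=1010 HI?T → r0=0xb5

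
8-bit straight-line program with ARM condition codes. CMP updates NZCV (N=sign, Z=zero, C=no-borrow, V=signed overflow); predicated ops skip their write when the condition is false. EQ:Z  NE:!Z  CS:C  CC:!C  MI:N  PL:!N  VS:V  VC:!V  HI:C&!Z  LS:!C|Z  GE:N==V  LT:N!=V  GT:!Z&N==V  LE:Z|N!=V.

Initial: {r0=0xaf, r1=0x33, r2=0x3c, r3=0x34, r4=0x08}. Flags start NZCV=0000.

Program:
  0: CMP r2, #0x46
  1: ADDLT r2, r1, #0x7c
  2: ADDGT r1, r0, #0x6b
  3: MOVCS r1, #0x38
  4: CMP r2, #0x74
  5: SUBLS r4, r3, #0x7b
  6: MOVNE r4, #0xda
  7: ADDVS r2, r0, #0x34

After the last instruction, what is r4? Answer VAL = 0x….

[0] flags=1000 → (cmp)
[1] flags=1000 LT?T → r2=0xaf
[2] flags=1000 GT?F → skip
[3] flags=1000 CS?F → skip
[4] flags=0011 → (cmp)
[5] flags=0011 LS?F → skip
[6] flags=0011 NE?T → r4=0xda
[7] flags=0011 VS?T → r2=0xe3

VAL = 0xda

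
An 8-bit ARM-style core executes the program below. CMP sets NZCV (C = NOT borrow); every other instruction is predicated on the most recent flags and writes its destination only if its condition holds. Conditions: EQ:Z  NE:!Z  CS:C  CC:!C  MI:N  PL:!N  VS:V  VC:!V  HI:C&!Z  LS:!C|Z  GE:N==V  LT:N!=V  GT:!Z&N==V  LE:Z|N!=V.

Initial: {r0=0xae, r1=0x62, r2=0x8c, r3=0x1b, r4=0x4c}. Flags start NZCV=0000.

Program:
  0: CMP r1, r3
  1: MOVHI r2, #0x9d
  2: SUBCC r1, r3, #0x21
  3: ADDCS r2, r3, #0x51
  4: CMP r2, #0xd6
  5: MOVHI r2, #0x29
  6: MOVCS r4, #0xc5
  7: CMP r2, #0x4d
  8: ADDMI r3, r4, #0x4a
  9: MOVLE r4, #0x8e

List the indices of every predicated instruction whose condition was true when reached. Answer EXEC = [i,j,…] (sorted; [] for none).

0: ✓ CMP  NZCV=0010
1: ✓ MOVHI  r2←0x9d
2: · SUBCC
3: ✓ ADDCS  r2←0x6c
4: ✓ CMP  NZCV=1001
5: · MOVHI
6: · MOVCS
7: ✓ CMP  NZCV=0010
8: · ADDMI
9: · MOVLE

EXEC = [1,3]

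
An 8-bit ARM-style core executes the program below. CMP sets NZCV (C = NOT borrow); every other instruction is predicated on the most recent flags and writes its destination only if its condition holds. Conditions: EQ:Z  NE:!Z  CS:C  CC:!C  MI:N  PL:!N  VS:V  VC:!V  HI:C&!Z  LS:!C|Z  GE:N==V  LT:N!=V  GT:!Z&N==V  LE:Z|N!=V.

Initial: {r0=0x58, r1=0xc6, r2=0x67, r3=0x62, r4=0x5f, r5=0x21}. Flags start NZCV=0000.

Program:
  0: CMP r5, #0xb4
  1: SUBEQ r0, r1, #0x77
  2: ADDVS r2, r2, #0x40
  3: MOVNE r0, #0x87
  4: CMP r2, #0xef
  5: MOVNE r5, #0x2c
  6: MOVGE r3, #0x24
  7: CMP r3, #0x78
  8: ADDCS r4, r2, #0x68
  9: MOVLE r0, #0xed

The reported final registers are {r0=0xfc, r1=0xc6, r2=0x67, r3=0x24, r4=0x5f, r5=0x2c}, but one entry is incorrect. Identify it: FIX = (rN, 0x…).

FIX = (r0, 0xed)

[0] flags=0000 → (cmp)
[1] flags=0000 EQ?F → skip
[2] flags=0000 VS?F → skip
[3] flags=0000 NE?T → r0=0x87
[4] flags=0000 → (cmp)
[5] flags=0000 NE?T → r5=0x2c
[6] flags=0000 GE?T → r3=0x24
[7] flags=1000 → (cmp)
[8] flags=1000 CS?F → skip
[9] flags=1000 LE?T → r0=0xed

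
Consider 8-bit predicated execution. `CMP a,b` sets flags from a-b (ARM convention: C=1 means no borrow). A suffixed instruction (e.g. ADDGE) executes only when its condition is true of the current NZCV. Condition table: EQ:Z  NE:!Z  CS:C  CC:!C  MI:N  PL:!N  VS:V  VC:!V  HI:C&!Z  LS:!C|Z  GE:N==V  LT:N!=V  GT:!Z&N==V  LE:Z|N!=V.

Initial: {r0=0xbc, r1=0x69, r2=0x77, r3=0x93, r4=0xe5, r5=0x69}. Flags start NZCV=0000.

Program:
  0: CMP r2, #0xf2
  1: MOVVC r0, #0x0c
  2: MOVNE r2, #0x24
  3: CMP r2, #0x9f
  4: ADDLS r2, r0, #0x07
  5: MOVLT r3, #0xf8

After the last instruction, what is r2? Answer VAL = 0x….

VAL = 0xc3

[0] flags=1001 → (cmp)
[1] flags=1001 VC?F → skip
[2] flags=1001 NE?T → r2=0x24
[3] flags=1001 → (cmp)
[4] flags=1001 LS?T → r2=0xc3
[5] flags=1001 LT?F → skip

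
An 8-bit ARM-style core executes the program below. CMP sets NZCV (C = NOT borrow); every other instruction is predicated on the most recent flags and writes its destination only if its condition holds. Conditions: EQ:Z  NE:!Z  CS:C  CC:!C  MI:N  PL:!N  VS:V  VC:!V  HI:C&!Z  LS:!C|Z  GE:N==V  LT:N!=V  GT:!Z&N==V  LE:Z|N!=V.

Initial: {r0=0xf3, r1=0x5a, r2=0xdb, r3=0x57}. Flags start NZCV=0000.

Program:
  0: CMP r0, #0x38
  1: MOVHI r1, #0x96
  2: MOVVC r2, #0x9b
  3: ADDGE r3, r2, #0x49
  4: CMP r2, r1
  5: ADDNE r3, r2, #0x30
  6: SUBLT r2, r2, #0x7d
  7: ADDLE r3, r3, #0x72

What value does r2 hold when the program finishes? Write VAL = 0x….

[0] flags=1010 → (cmp)
[1] flags=1010 HI?T → r1=0x96
[2] flags=1010 VC?T → r2=0x9b
[3] flags=1010 GE?F → skip
[4] flags=0010 → (cmp)
[5] flags=0010 NE?T → r3=0xcb
[6] flags=0010 LT?F → skip
[7] flags=0010 LE?F → skip

VAL = 0x9b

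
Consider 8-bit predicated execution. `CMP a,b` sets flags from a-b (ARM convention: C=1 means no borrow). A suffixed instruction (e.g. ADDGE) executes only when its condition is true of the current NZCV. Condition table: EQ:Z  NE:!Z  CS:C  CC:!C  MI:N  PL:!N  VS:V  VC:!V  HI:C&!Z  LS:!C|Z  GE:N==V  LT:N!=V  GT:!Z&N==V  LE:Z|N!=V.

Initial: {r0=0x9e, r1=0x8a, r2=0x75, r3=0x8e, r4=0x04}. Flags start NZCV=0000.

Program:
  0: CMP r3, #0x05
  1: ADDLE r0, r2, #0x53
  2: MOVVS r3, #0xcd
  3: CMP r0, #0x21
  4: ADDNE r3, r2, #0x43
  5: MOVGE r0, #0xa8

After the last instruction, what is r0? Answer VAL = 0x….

0: ✓ CMP  NZCV=1010
1: ✓ ADDLE  r0←0xc8
2: · MOVVS
3: ✓ CMP  NZCV=1010
4: ✓ ADDNE  r3←0xb8
5: · MOVGE

VAL = 0xc8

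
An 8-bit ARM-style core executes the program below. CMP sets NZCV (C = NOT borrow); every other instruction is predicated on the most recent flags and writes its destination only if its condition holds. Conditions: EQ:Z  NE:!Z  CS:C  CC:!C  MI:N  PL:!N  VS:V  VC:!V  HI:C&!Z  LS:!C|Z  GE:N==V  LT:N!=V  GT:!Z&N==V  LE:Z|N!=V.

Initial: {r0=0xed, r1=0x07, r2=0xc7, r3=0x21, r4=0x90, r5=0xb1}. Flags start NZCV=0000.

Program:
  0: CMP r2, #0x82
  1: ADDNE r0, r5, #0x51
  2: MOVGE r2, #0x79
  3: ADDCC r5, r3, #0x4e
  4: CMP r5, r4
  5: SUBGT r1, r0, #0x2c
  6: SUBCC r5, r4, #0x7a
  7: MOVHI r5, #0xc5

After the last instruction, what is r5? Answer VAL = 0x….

0: ✓ CMP  NZCV=0010
1: ✓ ADDNE  r0←0x02
2: ✓ MOVGE  r2←0x79
3: · ADDCC
4: ✓ CMP  NZCV=0010
5: ✓ SUBGT  r1←0xd6
6: · SUBCC
7: ✓ MOVHI  r5←0xc5

VAL = 0xc5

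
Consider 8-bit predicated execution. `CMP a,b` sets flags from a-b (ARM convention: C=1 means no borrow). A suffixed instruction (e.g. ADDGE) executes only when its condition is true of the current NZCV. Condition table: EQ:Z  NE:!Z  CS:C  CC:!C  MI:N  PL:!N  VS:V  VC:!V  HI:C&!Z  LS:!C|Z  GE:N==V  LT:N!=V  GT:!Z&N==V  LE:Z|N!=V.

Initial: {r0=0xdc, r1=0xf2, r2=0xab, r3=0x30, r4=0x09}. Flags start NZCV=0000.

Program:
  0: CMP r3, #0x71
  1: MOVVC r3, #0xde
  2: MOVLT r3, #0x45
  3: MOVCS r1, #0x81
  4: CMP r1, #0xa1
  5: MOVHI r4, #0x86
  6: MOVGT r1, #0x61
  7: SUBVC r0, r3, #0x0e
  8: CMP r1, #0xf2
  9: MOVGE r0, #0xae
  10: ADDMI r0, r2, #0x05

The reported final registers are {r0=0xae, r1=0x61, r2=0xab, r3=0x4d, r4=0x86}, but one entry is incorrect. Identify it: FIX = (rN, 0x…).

FIX = (r3, 0x45)

[0] flags=1000 → (cmp)
[1] flags=1000 VC?T → r3=0xde
[2] flags=1000 LT?T → r3=0x45
[3] flags=1000 CS?F → skip
[4] flags=0010 → (cmp)
[5] flags=0010 HI?T → r4=0x86
[6] flags=0010 GT?T → r1=0x61
[7] flags=0010 VC?T → r0=0x37
[8] flags=0000 → (cmp)
[9] flags=0000 GE?T → r0=0xae
[10] flags=0000 MI?F → skip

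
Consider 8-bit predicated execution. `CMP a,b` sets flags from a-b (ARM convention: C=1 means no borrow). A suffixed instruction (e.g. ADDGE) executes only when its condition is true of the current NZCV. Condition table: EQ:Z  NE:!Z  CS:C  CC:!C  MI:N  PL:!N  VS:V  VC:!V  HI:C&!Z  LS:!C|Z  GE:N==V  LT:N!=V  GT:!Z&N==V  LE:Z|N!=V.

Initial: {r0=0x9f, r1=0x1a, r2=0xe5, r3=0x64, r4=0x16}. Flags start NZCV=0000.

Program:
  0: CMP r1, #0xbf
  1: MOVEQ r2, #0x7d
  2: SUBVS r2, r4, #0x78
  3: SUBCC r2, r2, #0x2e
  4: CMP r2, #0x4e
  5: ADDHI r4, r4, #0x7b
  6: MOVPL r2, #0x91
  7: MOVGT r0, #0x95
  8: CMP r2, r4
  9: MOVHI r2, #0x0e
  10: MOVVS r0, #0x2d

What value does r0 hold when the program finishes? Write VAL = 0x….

VAL = 0x9f

[0] flags=0000 → (cmp)
[1] flags=0000 EQ?F → skip
[2] flags=0000 VS?F → skip
[3] flags=0000 CC?T → r2=0xb7
[4] flags=0011 → (cmp)
[5] flags=0011 HI?T → r4=0x91
[6] flags=0011 PL?T → r2=0x91
[7] flags=0011 GT?F → skip
[8] flags=0110 → (cmp)
[9] flags=0110 HI?F → skip
[10] flags=0110 VS?F → skip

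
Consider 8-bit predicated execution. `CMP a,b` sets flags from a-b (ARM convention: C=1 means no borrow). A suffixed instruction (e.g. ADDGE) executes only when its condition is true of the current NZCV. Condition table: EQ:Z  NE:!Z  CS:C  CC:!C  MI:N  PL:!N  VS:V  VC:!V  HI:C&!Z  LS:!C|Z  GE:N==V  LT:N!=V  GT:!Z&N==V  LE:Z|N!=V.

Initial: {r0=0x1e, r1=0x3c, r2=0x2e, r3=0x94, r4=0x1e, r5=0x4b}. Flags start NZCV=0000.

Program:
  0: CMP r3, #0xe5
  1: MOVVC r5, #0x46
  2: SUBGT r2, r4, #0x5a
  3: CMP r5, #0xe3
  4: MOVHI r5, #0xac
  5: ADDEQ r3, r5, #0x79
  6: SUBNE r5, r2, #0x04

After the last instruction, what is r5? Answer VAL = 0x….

VAL = 0x2a

[0] flags=1000 → (cmp)
[1] flags=1000 VC?T → r5=0x46
[2] flags=1000 GT?F → skip
[3] flags=0000 → (cmp)
[4] flags=0000 HI?F → skip
[5] flags=0000 EQ?F → skip
[6] flags=0000 NE?T → r5=0x2a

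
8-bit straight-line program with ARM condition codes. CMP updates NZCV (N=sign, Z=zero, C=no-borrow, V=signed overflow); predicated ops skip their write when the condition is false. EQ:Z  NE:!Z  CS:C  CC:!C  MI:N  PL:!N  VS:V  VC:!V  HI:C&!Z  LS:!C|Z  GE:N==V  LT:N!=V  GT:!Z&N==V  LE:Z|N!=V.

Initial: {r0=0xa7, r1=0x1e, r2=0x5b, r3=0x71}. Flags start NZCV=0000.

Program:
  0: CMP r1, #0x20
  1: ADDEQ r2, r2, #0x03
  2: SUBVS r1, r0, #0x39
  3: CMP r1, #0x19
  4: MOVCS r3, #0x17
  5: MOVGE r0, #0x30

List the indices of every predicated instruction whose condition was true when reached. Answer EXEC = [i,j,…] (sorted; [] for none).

EXEC = [4,5]

0: ✓ CMP  NZCV=1000
1: · ADDEQ
2: · SUBVS
3: ✓ CMP  NZCV=0010
4: ✓ MOVCS  r3←0x17
5: ✓ MOVGE  r0←0x30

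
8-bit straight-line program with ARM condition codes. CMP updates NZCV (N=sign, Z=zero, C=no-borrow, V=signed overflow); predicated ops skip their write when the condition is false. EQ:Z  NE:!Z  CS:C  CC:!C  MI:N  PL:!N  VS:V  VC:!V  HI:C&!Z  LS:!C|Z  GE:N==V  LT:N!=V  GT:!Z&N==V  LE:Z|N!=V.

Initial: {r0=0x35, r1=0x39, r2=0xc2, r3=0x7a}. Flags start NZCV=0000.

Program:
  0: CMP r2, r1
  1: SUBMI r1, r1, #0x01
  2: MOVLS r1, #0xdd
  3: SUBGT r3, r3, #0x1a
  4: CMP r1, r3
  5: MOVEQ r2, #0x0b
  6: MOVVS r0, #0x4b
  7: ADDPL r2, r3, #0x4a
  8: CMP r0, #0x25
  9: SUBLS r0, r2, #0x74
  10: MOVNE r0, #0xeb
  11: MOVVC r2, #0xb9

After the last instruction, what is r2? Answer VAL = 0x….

VAL = 0xb9

[0] flags=1010 → (cmp)
[1] flags=1010 MI?T → r1=0x38
[2] flags=1010 LS?F → skip
[3] flags=1010 GT?F → skip
[4] flags=1000 → (cmp)
[5] flags=1000 EQ?F → skip
[6] flags=1000 VS?F → skip
[7] flags=1000 PL?F → skip
[8] flags=0010 → (cmp)
[9] flags=0010 LS?F → skip
[10] flags=0010 NE?T → r0=0xeb
[11] flags=0010 VC?T → r2=0xb9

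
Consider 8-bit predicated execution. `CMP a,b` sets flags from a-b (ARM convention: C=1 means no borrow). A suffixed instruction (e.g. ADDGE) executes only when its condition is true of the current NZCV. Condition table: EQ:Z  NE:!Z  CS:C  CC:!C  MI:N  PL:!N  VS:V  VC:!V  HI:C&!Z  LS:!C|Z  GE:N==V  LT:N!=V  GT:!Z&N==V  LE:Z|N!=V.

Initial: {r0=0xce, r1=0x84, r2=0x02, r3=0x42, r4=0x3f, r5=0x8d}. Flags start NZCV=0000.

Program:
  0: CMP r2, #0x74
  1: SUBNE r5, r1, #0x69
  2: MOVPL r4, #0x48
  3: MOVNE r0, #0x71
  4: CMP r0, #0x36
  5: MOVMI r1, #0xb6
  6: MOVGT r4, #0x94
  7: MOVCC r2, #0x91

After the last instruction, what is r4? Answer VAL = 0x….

[0] flags=1000 → (cmp)
[1] flags=1000 NE?T → r5=0x1b
[2] flags=1000 PL?F → skip
[3] flags=1000 NE?T → r0=0x71
[4] flags=0010 → (cmp)
[5] flags=0010 MI?F → skip
[6] flags=0010 GT?T → r4=0x94
[7] flags=0010 CC?F → skip

VAL = 0x94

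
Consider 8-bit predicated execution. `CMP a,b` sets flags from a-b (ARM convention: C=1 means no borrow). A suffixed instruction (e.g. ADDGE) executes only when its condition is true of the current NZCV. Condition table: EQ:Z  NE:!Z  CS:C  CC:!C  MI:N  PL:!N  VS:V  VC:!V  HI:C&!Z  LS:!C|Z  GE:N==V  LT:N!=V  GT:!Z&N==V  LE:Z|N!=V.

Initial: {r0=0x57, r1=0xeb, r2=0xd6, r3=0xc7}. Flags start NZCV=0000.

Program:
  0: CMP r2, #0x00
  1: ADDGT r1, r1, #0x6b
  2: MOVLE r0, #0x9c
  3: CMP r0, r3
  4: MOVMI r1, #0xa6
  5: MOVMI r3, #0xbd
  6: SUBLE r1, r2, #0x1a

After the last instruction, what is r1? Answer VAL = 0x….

0: ✓ CMP  NZCV=1010
1: · ADDGT
2: ✓ MOVLE  r0←0x9c
3: ✓ CMP  NZCV=1000
4: ✓ MOVMI  r1←0xa6
5: ✓ MOVMI  r3←0xbd
6: ✓ SUBLE  r1←0xbc

VAL = 0xbc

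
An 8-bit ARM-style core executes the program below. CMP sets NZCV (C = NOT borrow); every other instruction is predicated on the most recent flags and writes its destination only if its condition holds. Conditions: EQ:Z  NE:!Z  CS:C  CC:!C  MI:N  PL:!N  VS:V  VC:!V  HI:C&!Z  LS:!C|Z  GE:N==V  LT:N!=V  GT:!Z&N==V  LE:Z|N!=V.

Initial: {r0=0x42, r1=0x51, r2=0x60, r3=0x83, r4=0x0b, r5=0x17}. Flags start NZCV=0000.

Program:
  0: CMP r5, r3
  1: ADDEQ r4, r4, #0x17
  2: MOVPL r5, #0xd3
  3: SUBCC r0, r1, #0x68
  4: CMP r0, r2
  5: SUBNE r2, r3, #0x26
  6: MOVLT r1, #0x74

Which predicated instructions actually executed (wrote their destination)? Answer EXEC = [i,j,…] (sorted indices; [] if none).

EXEC = [3,5,6]

[0] flags=1001 → (cmp)
[1] flags=1001 EQ?F → skip
[2] flags=1001 PL?F → skip
[3] flags=1001 CC?T → r0=0xe9
[4] flags=1010 → (cmp)
[5] flags=1010 NE?T → r2=0x5d
[6] flags=1010 LT?T → r1=0x74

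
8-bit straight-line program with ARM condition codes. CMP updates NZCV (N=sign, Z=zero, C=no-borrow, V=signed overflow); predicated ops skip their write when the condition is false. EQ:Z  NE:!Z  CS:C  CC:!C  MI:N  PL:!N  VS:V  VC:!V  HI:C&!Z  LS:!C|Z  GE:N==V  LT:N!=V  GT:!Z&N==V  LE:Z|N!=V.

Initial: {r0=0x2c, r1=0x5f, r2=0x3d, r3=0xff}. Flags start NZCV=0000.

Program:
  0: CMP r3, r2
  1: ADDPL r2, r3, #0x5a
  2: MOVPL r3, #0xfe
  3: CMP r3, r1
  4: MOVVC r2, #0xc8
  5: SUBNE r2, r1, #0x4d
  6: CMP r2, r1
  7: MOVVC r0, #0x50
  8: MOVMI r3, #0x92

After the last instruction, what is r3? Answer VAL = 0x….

VAL = 0x92

[0] flags=1010 → (cmp)
[1] flags=1010 PL?F → skip
[2] flags=1010 PL?F → skip
[3] flags=1010 → (cmp)
[4] flags=1010 VC?T → r2=0xc8
[5] flags=1010 NE?T → r2=0x12
[6] flags=1000 → (cmp)
[7] flags=1000 VC?T → r0=0x50
[8] flags=1000 MI?T → r3=0x92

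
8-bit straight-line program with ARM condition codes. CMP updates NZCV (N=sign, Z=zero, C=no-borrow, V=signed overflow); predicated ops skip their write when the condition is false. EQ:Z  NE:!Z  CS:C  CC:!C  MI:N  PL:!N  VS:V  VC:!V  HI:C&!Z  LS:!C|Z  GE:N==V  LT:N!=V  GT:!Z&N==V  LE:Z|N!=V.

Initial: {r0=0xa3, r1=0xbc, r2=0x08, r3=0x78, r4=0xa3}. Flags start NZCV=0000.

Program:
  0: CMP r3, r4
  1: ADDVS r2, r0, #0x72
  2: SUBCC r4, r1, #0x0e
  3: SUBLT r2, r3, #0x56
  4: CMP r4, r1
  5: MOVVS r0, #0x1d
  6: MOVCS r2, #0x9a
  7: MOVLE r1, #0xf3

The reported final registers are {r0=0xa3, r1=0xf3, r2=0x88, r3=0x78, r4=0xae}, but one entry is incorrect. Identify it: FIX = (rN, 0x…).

0: ✓ CMP  NZCV=1001
1: ✓ ADDVS  r2←0x15
2: ✓ SUBCC  r4←0xae
3: · SUBLT
4: ✓ CMP  NZCV=1000
5: · MOVVS
6: · MOVCS
7: ✓ MOVLE  r1←0xf3

FIX = (r2, 0x15)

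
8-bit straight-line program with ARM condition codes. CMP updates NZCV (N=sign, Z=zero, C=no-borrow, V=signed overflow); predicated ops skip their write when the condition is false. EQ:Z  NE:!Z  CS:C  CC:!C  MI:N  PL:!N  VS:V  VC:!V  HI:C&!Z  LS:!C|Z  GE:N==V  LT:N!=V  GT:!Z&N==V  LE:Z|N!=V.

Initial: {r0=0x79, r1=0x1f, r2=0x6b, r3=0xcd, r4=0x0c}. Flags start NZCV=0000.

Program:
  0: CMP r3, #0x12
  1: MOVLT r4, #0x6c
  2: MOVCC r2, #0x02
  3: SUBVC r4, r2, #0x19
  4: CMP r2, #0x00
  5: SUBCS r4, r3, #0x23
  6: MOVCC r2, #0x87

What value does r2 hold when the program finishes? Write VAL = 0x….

VAL = 0x6b

0: ✓ CMP  NZCV=1010
1: ✓ MOVLT  r4←0x6c
2: · MOVCC
3: ✓ SUBVC  r4←0x52
4: ✓ CMP  NZCV=0010
5: ✓ SUBCS  r4←0xaa
6: · MOVCC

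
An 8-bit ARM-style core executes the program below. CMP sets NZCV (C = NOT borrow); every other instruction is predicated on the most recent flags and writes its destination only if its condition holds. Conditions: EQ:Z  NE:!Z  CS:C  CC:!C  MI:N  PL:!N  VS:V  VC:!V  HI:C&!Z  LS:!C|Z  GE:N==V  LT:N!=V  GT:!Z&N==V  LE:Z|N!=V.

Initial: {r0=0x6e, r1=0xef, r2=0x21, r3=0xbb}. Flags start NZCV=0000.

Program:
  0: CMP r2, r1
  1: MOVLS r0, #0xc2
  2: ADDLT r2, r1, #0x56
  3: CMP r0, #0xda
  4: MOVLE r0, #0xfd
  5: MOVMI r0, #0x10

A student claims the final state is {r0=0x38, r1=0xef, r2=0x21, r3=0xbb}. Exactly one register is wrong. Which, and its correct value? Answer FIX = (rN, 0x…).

FIX = (r0, 0x10)

0: ✓ CMP  NZCV=0000
1: ✓ MOVLS  r0←0xc2
2: · ADDLT
3: ✓ CMP  NZCV=1000
4: ✓ MOVLE  r0←0xfd
5: ✓ MOVMI  r0←0x10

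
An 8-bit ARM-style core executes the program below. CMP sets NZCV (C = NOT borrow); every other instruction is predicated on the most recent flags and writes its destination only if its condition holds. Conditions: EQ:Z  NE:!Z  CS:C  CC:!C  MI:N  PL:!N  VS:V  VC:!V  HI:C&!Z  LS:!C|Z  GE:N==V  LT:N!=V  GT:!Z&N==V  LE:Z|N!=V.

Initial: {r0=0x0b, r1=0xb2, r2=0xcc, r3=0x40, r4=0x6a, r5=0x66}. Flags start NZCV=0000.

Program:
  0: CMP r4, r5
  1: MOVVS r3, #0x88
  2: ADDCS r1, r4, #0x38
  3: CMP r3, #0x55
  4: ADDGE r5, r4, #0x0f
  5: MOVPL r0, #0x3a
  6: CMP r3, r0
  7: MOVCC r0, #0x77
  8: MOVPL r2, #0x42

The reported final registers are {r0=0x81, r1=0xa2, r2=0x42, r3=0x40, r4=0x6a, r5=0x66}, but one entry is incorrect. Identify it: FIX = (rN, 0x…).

FIX = (r0, 0x0b)

0: ✓ CMP  NZCV=0010
1: · MOVVS
2: ✓ ADDCS  r1←0xa2
3: ✓ CMP  NZCV=1000
4: · ADDGE
5: · MOVPL
6: ✓ CMP  NZCV=0010
7: · MOVCC
8: ✓ MOVPL  r2←0x42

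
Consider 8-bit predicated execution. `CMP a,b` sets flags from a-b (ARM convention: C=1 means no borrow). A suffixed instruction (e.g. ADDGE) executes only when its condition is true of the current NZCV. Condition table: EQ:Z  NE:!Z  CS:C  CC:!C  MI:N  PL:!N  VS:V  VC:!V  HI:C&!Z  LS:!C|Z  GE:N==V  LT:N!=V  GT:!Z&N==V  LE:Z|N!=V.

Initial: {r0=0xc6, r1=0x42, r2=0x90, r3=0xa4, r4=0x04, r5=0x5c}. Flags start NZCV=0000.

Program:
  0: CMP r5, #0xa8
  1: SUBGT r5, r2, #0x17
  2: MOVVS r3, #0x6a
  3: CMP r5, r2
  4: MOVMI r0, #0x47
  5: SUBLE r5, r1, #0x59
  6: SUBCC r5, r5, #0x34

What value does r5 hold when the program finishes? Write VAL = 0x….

[0] flags=1001 → (cmp)
[1] flags=1001 GT?T → r5=0x79
[2] flags=1001 VS?T → r3=0x6a
[3] flags=1001 → (cmp)
[4] flags=1001 MI?T → r0=0x47
[5] flags=1001 LE?F → skip
[6] flags=1001 CC?T → r5=0x45

VAL = 0x45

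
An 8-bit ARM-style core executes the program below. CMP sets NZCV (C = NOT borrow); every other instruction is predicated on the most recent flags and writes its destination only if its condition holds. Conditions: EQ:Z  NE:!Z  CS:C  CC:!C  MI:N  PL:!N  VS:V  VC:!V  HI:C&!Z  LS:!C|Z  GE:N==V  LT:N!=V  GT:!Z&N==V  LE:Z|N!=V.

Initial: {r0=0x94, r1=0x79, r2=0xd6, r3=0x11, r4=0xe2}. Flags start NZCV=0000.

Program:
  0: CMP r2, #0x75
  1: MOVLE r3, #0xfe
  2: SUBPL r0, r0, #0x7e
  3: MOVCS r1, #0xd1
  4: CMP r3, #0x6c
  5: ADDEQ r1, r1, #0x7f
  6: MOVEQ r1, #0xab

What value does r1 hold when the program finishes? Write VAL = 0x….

[0] flags=0011 → (cmp)
[1] flags=0011 LE?T → r3=0xfe
[2] flags=0011 PL?T → r0=0x16
[3] flags=0011 CS?T → r1=0xd1
[4] flags=1010 → (cmp)
[5] flags=1010 EQ?F → skip
[6] flags=1010 EQ?F → skip

VAL = 0xd1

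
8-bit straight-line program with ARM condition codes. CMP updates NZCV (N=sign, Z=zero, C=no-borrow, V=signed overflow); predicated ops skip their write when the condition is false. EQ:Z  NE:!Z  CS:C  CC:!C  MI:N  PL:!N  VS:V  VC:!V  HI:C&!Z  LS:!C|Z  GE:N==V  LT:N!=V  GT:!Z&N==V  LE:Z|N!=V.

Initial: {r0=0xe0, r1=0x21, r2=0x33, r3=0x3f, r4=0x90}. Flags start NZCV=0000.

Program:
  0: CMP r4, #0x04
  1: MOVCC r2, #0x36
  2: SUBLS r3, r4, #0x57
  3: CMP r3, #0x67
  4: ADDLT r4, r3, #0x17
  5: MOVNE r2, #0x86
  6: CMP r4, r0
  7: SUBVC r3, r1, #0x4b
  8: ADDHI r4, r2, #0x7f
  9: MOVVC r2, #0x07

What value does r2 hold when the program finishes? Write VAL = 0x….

[0] flags=1010 → (cmp)
[1] flags=1010 CC?F → skip
[2] flags=1010 LS?F → skip
[3] flags=1000 → (cmp)
[4] flags=1000 LT?T → r4=0x56
[5] flags=1000 NE?T → r2=0x86
[6] flags=0000 → (cmp)
[7] flags=0000 VC?T → r3=0xd6
[8] flags=0000 HI?F → skip
[9] flags=0000 VC?T → r2=0x07

VAL = 0x07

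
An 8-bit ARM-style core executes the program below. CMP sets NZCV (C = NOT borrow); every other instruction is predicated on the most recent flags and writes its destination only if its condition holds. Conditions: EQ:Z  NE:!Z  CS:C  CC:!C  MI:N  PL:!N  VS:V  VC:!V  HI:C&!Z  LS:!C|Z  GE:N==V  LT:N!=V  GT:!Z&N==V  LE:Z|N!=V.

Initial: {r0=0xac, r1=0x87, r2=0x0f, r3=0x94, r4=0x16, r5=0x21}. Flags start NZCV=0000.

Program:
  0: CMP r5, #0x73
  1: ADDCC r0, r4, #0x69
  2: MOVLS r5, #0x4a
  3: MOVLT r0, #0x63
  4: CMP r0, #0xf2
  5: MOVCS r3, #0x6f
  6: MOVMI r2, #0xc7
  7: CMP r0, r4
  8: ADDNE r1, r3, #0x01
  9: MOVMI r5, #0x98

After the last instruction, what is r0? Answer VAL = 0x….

VAL = 0x63

0: ✓ CMP  NZCV=1000
1: ✓ ADDCC  r0←0x7f
2: ✓ MOVLS  r5←0x4a
3: ✓ MOVLT  r0←0x63
4: ✓ CMP  NZCV=0000
5: · MOVCS
6: · MOVMI
7: ✓ CMP  NZCV=0010
8: ✓ ADDNE  r1←0x95
9: · MOVMI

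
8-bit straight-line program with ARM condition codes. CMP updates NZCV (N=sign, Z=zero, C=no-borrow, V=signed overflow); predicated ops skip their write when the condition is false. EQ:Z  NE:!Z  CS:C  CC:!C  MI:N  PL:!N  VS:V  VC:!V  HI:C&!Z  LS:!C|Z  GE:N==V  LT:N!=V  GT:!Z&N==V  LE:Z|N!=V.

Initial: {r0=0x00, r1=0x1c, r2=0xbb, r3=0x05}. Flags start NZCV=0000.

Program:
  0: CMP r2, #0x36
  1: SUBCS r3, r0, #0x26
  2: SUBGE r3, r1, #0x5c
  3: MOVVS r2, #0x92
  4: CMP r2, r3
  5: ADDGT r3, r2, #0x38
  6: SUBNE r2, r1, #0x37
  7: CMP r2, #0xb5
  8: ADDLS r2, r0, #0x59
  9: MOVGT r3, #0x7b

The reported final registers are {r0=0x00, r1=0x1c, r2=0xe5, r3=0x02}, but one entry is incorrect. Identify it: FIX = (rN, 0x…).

0: ✓ CMP  NZCV=1010
1: ✓ SUBCS  r3←0xda
2: · SUBGE
3: · MOVVS
4: ✓ CMP  NZCV=1000
5: · ADDGT
6: ✓ SUBNE  r2←0xe5
7: ✓ CMP  NZCV=0010
8: · ADDLS
9: ✓ MOVGT  r3←0x7b

FIX = (r3, 0x7b)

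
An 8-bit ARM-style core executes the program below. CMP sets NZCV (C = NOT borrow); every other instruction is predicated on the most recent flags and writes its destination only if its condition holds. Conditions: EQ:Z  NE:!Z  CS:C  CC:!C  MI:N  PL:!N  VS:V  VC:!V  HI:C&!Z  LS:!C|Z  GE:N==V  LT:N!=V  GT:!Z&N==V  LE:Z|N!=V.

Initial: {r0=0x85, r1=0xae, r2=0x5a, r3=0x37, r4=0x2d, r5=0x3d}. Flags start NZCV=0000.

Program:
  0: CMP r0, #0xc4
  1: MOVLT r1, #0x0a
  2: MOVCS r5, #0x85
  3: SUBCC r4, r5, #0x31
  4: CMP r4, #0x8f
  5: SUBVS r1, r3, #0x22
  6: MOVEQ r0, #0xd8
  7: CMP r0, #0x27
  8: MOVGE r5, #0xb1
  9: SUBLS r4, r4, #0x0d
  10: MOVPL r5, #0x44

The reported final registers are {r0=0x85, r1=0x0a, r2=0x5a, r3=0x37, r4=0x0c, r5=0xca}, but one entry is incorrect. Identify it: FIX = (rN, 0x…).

FIX = (r5, 0x44)

0: ✓ CMP  NZCV=1000
1: ✓ MOVLT  r1←0x0a
2: · MOVCS
3: ✓ SUBCC  r4←0x0c
4: ✓ CMP  NZCV=0000
5: · SUBVS
6: · MOVEQ
7: ✓ CMP  NZCV=0011
8: · MOVGE
9: · SUBLS
10: ✓ MOVPL  r5←0x44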